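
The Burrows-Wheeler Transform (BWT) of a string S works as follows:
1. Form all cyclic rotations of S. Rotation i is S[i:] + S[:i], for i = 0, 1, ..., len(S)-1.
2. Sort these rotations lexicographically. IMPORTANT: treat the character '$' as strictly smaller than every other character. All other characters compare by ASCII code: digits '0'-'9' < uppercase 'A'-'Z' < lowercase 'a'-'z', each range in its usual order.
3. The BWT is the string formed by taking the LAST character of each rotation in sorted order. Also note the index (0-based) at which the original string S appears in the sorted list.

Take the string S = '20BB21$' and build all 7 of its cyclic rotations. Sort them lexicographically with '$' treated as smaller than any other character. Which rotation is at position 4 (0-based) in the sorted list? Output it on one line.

Answer: 21$20BB

Derivation:
All 7 rotations (rotation i = S[i:]+S[:i]):
  rot[0] = 20BB21$
  rot[1] = 0BB21$2
  rot[2] = BB21$20
  rot[3] = B21$20B
  rot[4] = 21$20BB
  rot[5] = 1$20BB2
  rot[6] = $20BB21
Sorted (with $ < everything):
  sorted[0] = $20BB21
  sorted[1] = 0BB21$2
  sorted[2] = 1$20BB2
  sorted[3] = 20BB21$
  sorted[4] = 21$20BB
  sorted[5] = B21$20B
  sorted[6] = BB21$20
sorted[4] = 21$20BB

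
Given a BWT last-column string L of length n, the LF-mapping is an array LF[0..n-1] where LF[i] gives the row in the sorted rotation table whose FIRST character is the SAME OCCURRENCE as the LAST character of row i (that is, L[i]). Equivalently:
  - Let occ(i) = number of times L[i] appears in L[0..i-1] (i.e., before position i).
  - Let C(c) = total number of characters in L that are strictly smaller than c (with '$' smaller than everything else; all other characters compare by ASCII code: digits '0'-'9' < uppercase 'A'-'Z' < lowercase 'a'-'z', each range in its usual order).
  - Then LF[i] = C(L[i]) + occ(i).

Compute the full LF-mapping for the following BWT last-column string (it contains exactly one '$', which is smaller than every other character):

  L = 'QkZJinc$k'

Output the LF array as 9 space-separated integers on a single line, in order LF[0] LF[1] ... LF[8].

Char counts: '$':1, 'J':1, 'Q':1, 'Z':1, 'c':1, 'i':1, 'k':2, 'n':1
C (first-col start): C('$')=0, C('J')=1, C('Q')=2, C('Z')=3, C('c')=4, C('i')=5, C('k')=6, C('n')=8
L[0]='Q': occ=0, LF[0]=C('Q')+0=2+0=2
L[1]='k': occ=0, LF[1]=C('k')+0=6+0=6
L[2]='Z': occ=0, LF[2]=C('Z')+0=3+0=3
L[3]='J': occ=0, LF[3]=C('J')+0=1+0=1
L[4]='i': occ=0, LF[4]=C('i')+0=5+0=5
L[5]='n': occ=0, LF[5]=C('n')+0=8+0=8
L[6]='c': occ=0, LF[6]=C('c')+0=4+0=4
L[7]='$': occ=0, LF[7]=C('$')+0=0+0=0
L[8]='k': occ=1, LF[8]=C('k')+1=6+1=7

Answer: 2 6 3 1 5 8 4 0 7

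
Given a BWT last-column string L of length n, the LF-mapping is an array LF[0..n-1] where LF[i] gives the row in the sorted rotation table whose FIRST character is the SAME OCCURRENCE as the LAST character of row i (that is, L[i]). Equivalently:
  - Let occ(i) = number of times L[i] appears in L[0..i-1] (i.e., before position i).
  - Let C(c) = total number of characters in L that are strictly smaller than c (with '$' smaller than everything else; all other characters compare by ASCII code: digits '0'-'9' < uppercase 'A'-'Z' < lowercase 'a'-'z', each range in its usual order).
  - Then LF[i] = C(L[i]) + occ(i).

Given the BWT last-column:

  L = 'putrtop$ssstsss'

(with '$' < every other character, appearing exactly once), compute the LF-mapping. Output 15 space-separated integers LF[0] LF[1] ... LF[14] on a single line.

Char counts: '$':1, 'o':1, 'p':2, 'r':1, 's':6, 't':3, 'u':1
C (first-col start): C('$')=0, C('o')=1, C('p')=2, C('r')=4, C('s')=5, C('t')=11, C('u')=14
L[0]='p': occ=0, LF[0]=C('p')+0=2+0=2
L[1]='u': occ=0, LF[1]=C('u')+0=14+0=14
L[2]='t': occ=0, LF[2]=C('t')+0=11+0=11
L[3]='r': occ=0, LF[3]=C('r')+0=4+0=4
L[4]='t': occ=1, LF[4]=C('t')+1=11+1=12
L[5]='o': occ=0, LF[5]=C('o')+0=1+0=1
L[6]='p': occ=1, LF[6]=C('p')+1=2+1=3
L[7]='$': occ=0, LF[7]=C('$')+0=0+0=0
L[8]='s': occ=0, LF[8]=C('s')+0=5+0=5
L[9]='s': occ=1, LF[9]=C('s')+1=5+1=6
L[10]='s': occ=2, LF[10]=C('s')+2=5+2=7
L[11]='t': occ=2, LF[11]=C('t')+2=11+2=13
L[12]='s': occ=3, LF[12]=C('s')+3=5+3=8
L[13]='s': occ=4, LF[13]=C('s')+4=5+4=9
L[14]='s': occ=5, LF[14]=C('s')+5=5+5=10

Answer: 2 14 11 4 12 1 3 0 5 6 7 13 8 9 10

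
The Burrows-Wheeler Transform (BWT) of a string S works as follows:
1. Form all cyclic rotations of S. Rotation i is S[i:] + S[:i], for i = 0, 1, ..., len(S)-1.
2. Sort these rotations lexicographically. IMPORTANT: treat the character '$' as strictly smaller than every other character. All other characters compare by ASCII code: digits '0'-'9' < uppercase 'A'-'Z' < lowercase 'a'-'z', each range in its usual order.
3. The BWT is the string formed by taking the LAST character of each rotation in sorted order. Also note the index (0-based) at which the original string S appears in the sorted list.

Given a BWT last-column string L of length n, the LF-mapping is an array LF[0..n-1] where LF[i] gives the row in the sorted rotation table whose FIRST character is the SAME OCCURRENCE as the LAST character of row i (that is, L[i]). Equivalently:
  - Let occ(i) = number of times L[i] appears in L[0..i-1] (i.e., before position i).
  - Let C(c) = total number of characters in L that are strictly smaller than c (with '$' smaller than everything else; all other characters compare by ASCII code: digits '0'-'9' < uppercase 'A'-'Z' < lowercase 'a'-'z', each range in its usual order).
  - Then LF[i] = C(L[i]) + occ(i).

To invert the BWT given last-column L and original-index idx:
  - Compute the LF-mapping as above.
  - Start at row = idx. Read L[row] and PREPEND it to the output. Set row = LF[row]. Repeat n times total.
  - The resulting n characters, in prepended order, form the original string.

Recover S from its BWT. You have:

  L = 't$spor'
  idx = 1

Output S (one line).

Answer: osprt$

Derivation:
LF mapping: 5 0 4 2 1 3
Walk LF starting at row 1, prepending L[row]:
  step 1: row=1, L[1]='$', prepend. Next row=LF[1]=0
  step 2: row=0, L[0]='t', prepend. Next row=LF[0]=5
  step 3: row=5, L[5]='r', prepend. Next row=LF[5]=3
  step 4: row=3, L[3]='p', prepend. Next row=LF[3]=2
  step 5: row=2, L[2]='s', prepend. Next row=LF[2]=4
  step 6: row=4, L[4]='o', prepend. Next row=LF[4]=1
Reversed output: osprt$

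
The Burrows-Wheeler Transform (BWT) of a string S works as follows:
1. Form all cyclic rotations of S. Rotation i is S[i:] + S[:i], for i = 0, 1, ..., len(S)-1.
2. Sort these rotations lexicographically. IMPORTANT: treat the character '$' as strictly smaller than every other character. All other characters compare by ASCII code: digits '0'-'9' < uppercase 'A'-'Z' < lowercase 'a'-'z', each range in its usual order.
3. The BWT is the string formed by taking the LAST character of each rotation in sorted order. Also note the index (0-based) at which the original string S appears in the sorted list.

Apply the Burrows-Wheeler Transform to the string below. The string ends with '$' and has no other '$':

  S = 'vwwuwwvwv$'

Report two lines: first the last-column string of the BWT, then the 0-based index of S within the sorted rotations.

Answer: vwww$wvwvu
4

Derivation:
All 10 rotations (rotation i = S[i:]+S[:i]):
  rot[0] = vwwuwwvwv$
  rot[1] = wwuwwvwv$v
  rot[2] = wuwwvwv$vw
  rot[3] = uwwvwv$vww
  rot[4] = wwvwv$vwwu
  rot[5] = wvwv$vwwuw
  rot[6] = vwv$vwwuww
  rot[7] = wv$vwwuwwv
  rot[8] = v$vwwuwwvw
  rot[9] = $vwwuwwvwv
Sorted (with $ < everything):
  sorted[0] = $vwwuwwvwv  (last char: 'v')
  sorted[1] = uwwvwv$vww  (last char: 'w')
  sorted[2] = v$vwwuwwvw  (last char: 'w')
  sorted[3] = vwv$vwwuww  (last char: 'w')
  sorted[4] = vwwuwwvwv$  (last char: '$')
  sorted[5] = wuwwvwv$vw  (last char: 'w')
  sorted[6] = wv$vwwuwwv  (last char: 'v')
  sorted[7] = wvwv$vwwuw  (last char: 'w')
  sorted[8] = wwuwwvwv$v  (last char: 'v')
  sorted[9] = wwvwv$vwwu  (last char: 'u')
Last column: vwww$wvwvu
Original string S is at sorted index 4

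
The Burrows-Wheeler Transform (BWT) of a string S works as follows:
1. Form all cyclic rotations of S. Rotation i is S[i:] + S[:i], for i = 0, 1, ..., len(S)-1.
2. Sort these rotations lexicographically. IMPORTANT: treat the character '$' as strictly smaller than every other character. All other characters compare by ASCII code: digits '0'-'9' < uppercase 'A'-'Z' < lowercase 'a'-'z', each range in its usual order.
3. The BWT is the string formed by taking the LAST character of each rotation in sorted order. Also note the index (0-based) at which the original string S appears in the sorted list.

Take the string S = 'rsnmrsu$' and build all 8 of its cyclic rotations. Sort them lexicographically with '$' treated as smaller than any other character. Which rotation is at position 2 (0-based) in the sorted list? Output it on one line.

Answer: nmrsu$rs

Derivation:
All 8 rotations (rotation i = S[i:]+S[:i]):
  rot[0] = rsnmrsu$
  rot[1] = snmrsu$r
  rot[2] = nmrsu$rs
  rot[3] = mrsu$rsn
  rot[4] = rsu$rsnm
  rot[5] = su$rsnmr
  rot[6] = u$rsnmrs
  rot[7] = $rsnmrsu
Sorted (with $ < everything):
  sorted[0] = $rsnmrsu
  sorted[1] = mrsu$rsn
  sorted[2] = nmrsu$rs
  sorted[3] = rsnmrsu$
  sorted[4] = rsu$rsnm
  sorted[5] = snmrsu$r
  sorted[6] = su$rsnmr
  sorted[7] = u$rsnmrs
sorted[2] = nmrsu$rs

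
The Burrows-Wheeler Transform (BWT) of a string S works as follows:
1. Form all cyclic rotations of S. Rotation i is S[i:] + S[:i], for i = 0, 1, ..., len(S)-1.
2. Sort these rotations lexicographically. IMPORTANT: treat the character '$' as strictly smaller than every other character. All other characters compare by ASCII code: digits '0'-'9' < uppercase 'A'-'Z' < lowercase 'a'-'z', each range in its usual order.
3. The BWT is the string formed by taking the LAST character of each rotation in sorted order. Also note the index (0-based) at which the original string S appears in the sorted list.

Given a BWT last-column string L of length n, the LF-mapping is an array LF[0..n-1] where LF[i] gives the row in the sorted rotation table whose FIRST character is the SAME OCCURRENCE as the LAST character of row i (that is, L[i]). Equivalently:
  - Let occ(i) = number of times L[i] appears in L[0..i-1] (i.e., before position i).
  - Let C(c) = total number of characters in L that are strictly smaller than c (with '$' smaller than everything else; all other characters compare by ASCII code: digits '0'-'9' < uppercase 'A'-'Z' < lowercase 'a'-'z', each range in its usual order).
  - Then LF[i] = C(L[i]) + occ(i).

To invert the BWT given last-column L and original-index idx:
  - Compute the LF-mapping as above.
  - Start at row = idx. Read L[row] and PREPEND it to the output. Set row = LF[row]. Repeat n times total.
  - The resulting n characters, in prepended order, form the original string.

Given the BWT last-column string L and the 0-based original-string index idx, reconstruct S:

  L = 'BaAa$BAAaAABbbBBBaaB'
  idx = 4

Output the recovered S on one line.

LF mapping: 6 13 1 14 0 7 2 3 15 4 5 8 18 19 9 10 11 16 17 12
Walk LF starting at row 4, prepending L[row]:
  step 1: row=4, L[4]='$', prepend. Next row=LF[4]=0
  step 2: row=0, L[0]='B', prepend. Next row=LF[0]=6
  step 3: row=6, L[6]='A', prepend. Next row=LF[6]=2
  step 4: row=2, L[2]='A', prepend. Next row=LF[2]=1
  step 5: row=1, L[1]='a', prepend. Next row=LF[1]=13
  step 6: row=13, L[13]='b', prepend. Next row=LF[13]=19
  step 7: row=19, L[19]='B', prepend. Next row=LF[19]=12
  step 8: row=12, L[12]='b', prepend. Next row=LF[12]=18
  step 9: row=18, L[18]='a', prepend. Next row=LF[18]=17
  step 10: row=17, L[17]='a', prepend. Next row=LF[17]=16
  step 11: row=16, L[16]='B', prepend. Next row=LF[16]=11
  step 12: row=11, L[11]='B', prepend. Next row=LF[11]=8
  step 13: row=8, L[8]='a', prepend. Next row=LF[8]=15
  step 14: row=15, L[15]='B', prepend. Next row=LF[15]=10
  step 15: row=10, L[10]='A', prepend. Next row=LF[10]=5
  step 16: row=5, L[5]='B', prepend. Next row=LF[5]=7
  step 17: row=7, L[7]='A', prepend. Next row=LF[7]=3
  step 18: row=3, L[3]='a', prepend. Next row=LF[3]=14
  step 19: row=14, L[14]='B', prepend. Next row=LF[14]=9
  step 20: row=9, L[9]='A', prepend. Next row=LF[9]=4
Reversed output: ABaABABaBBaabBbaAAB$

Answer: ABaABABaBBaabBbaAAB$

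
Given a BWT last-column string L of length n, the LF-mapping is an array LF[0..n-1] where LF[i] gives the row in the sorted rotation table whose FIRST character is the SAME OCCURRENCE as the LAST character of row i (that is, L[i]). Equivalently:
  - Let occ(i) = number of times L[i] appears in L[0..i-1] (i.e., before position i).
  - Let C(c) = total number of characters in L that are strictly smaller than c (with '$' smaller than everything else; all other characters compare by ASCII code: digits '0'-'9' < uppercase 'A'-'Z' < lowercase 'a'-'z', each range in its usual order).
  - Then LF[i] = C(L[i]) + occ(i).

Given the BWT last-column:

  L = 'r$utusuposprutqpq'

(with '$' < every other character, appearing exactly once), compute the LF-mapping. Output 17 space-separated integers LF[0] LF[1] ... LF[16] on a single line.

Char counts: '$':1, 'o':1, 'p':3, 'q':2, 'r':2, 's':2, 't':2, 'u':4
C (first-col start): C('$')=0, C('o')=1, C('p')=2, C('q')=5, C('r')=7, C('s')=9, C('t')=11, C('u')=13
L[0]='r': occ=0, LF[0]=C('r')+0=7+0=7
L[1]='$': occ=0, LF[1]=C('$')+0=0+0=0
L[2]='u': occ=0, LF[2]=C('u')+0=13+0=13
L[3]='t': occ=0, LF[3]=C('t')+0=11+0=11
L[4]='u': occ=1, LF[4]=C('u')+1=13+1=14
L[5]='s': occ=0, LF[5]=C('s')+0=9+0=9
L[6]='u': occ=2, LF[6]=C('u')+2=13+2=15
L[7]='p': occ=0, LF[7]=C('p')+0=2+0=2
L[8]='o': occ=0, LF[8]=C('o')+0=1+0=1
L[9]='s': occ=1, LF[9]=C('s')+1=9+1=10
L[10]='p': occ=1, LF[10]=C('p')+1=2+1=3
L[11]='r': occ=1, LF[11]=C('r')+1=7+1=8
L[12]='u': occ=3, LF[12]=C('u')+3=13+3=16
L[13]='t': occ=1, LF[13]=C('t')+1=11+1=12
L[14]='q': occ=0, LF[14]=C('q')+0=5+0=5
L[15]='p': occ=2, LF[15]=C('p')+2=2+2=4
L[16]='q': occ=1, LF[16]=C('q')+1=5+1=6

Answer: 7 0 13 11 14 9 15 2 1 10 3 8 16 12 5 4 6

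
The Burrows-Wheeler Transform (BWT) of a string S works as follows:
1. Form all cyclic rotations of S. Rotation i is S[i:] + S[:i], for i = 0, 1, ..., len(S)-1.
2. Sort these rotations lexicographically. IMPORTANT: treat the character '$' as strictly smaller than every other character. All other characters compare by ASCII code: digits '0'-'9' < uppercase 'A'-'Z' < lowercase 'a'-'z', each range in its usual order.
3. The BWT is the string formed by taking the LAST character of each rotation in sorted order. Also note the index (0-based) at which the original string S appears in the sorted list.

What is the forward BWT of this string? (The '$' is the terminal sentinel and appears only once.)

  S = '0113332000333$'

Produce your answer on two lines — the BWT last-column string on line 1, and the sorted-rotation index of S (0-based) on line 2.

Answer: 320$0013333301
3

Derivation:
All 14 rotations (rotation i = S[i:]+S[:i]):
  rot[0] = 0113332000333$
  rot[1] = 113332000333$0
  rot[2] = 13332000333$01
  rot[3] = 3332000333$011
  rot[4] = 332000333$0113
  rot[5] = 32000333$01133
  rot[6] = 2000333$011333
  rot[7] = 000333$0113332
  rot[8] = 00333$01133320
  rot[9] = 0333$011333200
  rot[10] = 333$0113332000
  rot[11] = 33$01133320003
  rot[12] = 3$011333200033
  rot[13] = $0113332000333
Sorted (with $ < everything):
  sorted[0] = $0113332000333  (last char: '3')
  sorted[1] = 000333$0113332  (last char: '2')
  sorted[2] = 00333$01133320  (last char: '0')
  sorted[3] = 0113332000333$  (last char: '$')
  sorted[4] = 0333$011333200  (last char: '0')
  sorted[5] = 113332000333$0  (last char: '0')
  sorted[6] = 13332000333$01  (last char: '1')
  sorted[7] = 2000333$011333  (last char: '3')
  sorted[8] = 3$011333200033  (last char: '3')
  sorted[9] = 32000333$01133  (last char: '3')
  sorted[10] = 33$01133320003  (last char: '3')
  sorted[11] = 332000333$0113  (last char: '3')
  sorted[12] = 333$0113332000  (last char: '0')
  sorted[13] = 3332000333$011  (last char: '1')
Last column: 320$0013333301
Original string S is at sorted index 3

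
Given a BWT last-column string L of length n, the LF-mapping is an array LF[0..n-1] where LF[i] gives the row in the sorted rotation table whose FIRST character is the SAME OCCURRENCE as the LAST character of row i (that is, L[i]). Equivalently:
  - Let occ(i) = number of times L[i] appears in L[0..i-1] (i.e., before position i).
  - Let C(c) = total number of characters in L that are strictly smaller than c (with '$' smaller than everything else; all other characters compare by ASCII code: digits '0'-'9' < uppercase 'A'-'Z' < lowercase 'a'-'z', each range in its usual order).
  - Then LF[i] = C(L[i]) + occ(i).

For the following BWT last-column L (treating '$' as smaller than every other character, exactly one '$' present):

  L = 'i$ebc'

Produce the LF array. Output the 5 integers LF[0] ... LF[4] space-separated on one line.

Char counts: '$':1, 'b':1, 'c':1, 'e':1, 'i':1
C (first-col start): C('$')=0, C('b')=1, C('c')=2, C('e')=3, C('i')=4
L[0]='i': occ=0, LF[0]=C('i')+0=4+0=4
L[1]='$': occ=0, LF[1]=C('$')+0=0+0=0
L[2]='e': occ=0, LF[2]=C('e')+0=3+0=3
L[3]='b': occ=0, LF[3]=C('b')+0=1+0=1
L[4]='c': occ=0, LF[4]=C('c')+0=2+0=2

Answer: 4 0 3 1 2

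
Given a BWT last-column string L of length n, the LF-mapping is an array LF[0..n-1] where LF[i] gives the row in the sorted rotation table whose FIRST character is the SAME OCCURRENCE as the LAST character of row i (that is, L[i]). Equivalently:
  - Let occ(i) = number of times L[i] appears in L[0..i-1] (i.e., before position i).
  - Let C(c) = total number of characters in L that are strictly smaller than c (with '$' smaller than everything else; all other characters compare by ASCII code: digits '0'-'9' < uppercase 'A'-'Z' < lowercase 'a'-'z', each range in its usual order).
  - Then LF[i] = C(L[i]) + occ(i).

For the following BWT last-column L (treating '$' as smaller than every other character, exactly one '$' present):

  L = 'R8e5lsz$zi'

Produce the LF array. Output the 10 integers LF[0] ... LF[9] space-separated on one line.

Answer: 3 2 4 1 6 7 8 0 9 5

Derivation:
Char counts: '$':1, '5':1, '8':1, 'R':1, 'e':1, 'i':1, 'l':1, 's':1, 'z':2
C (first-col start): C('$')=0, C('5')=1, C('8')=2, C('R')=3, C('e')=4, C('i')=5, C('l')=6, C('s')=7, C('z')=8
L[0]='R': occ=0, LF[0]=C('R')+0=3+0=3
L[1]='8': occ=0, LF[1]=C('8')+0=2+0=2
L[2]='e': occ=0, LF[2]=C('e')+0=4+0=4
L[3]='5': occ=0, LF[3]=C('5')+0=1+0=1
L[4]='l': occ=0, LF[4]=C('l')+0=6+0=6
L[5]='s': occ=0, LF[5]=C('s')+0=7+0=7
L[6]='z': occ=0, LF[6]=C('z')+0=8+0=8
L[7]='$': occ=0, LF[7]=C('$')+0=0+0=0
L[8]='z': occ=1, LF[8]=C('z')+1=8+1=9
L[9]='i': occ=0, LF[9]=C('i')+0=5+0=5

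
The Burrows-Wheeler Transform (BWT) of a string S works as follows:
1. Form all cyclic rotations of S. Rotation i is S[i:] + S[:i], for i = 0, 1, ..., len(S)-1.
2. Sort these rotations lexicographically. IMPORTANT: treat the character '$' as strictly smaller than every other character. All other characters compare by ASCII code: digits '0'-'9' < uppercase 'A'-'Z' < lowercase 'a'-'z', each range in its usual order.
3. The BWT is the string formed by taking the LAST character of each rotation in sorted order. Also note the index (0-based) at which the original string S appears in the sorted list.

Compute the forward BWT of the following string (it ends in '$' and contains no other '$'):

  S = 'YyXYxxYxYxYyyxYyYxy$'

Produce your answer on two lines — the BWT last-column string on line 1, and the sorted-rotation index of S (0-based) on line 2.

All 20 rotations (rotation i = S[i:]+S[:i]):
  rot[0] = YyXYxxYxYxYyyxYyYxy$
  rot[1] = yXYxxYxYxYyyxYyYxy$Y
  rot[2] = XYxxYxYxYyyxYyYxy$Yy
  rot[3] = YxxYxYxYyyxYyYxy$YyX
  rot[4] = xxYxYxYyyxYyYxy$YyXY
  rot[5] = xYxYxYyyxYyYxy$YyXYx
  rot[6] = YxYxYyyxYyYxy$YyXYxx
  rot[7] = xYxYyyxYyYxy$YyXYxxY
  rot[8] = YxYyyxYyYxy$YyXYxxYx
  rot[9] = xYyyxYyYxy$YyXYxxYxY
  rot[10] = YyyxYyYxy$YyXYxxYxYx
  rot[11] = yyxYyYxy$YyXYxxYxYxY
  rot[12] = yxYyYxy$YyXYxxYxYxYy
  rot[13] = xYyYxy$YyXYxxYxYxYyy
  rot[14] = YyYxy$YyXYxxYxYxYyyx
  rot[15] = yYxy$YyXYxxYxYxYyyxY
  rot[16] = Yxy$YyXYxxYxYxYyyxYy
  rot[17] = xy$YyXYxxYxYxYyyxYyY
  rot[18] = y$YyXYxxYxYxYyyxYyYx
  rot[19] = $YyXYxxYxYxYyyxYyYxy
Sorted (with $ < everything):
  sorted[0] = $YyXYxxYxYxYyyxYyYxy  (last char: 'y')
  sorted[1] = XYxxYxYxYyyxYyYxy$Yy  (last char: 'y')
  sorted[2] = YxYxYyyxYyYxy$YyXYxx  (last char: 'x')
  sorted[3] = YxYyyxYyYxy$YyXYxxYx  (last char: 'x')
  sorted[4] = YxxYxYxYyyxYyYxy$YyX  (last char: 'X')
  sorted[5] = Yxy$YyXYxxYxYxYyyxYy  (last char: 'y')
  sorted[6] = YyXYxxYxYxYyyxYyYxy$  (last char: '$')
  sorted[7] = YyYxy$YyXYxxYxYxYyyx  (last char: 'x')
  sorted[8] = YyyxYyYxy$YyXYxxYxYx  (last char: 'x')
  sorted[9] = xYxYxYyyxYyYxy$YyXYx  (last char: 'x')
  sorted[10] = xYxYyyxYyYxy$YyXYxxY  (last char: 'Y')
  sorted[11] = xYyYxy$YyXYxxYxYxYyy  (last char: 'y')
  sorted[12] = xYyyxYyYxy$YyXYxxYxY  (last char: 'Y')
  sorted[13] = xxYxYxYyyxYyYxy$YyXY  (last char: 'Y')
  sorted[14] = xy$YyXYxxYxYxYyyxYyY  (last char: 'Y')
  sorted[15] = y$YyXYxxYxYxYyyxYyYx  (last char: 'x')
  sorted[16] = yXYxxYxYxYyyxYyYxy$Y  (last char: 'Y')
  sorted[17] = yYxy$YyXYxxYxYxYyyxY  (last char: 'Y')
  sorted[18] = yxYyYxy$YyXYxxYxYxYy  (last char: 'y')
  sorted[19] = yyxYyYxy$YyXYxxYxYxY  (last char: 'Y')
Last column: yyxxXy$xxxYyYYYxYYyY
Original string S is at sorted index 6

Answer: yyxxXy$xxxYyYYYxYYyY
6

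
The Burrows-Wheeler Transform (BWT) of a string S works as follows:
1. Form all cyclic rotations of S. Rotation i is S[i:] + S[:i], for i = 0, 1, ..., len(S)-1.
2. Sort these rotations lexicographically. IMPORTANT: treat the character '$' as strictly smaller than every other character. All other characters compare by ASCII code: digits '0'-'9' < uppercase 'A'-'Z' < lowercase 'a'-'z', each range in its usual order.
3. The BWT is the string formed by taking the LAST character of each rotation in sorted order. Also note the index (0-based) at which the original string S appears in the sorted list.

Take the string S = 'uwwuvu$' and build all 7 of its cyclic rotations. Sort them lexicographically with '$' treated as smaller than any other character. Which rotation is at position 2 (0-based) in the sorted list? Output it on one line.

Answer: uvu$uww

Derivation:
All 7 rotations (rotation i = S[i:]+S[:i]):
  rot[0] = uwwuvu$
  rot[1] = wwuvu$u
  rot[2] = wuvu$uw
  rot[3] = uvu$uww
  rot[4] = vu$uwwu
  rot[5] = u$uwwuv
  rot[6] = $uwwuvu
Sorted (with $ < everything):
  sorted[0] = $uwwuvu
  sorted[1] = u$uwwuv
  sorted[2] = uvu$uww
  sorted[3] = uwwuvu$
  sorted[4] = vu$uwwu
  sorted[5] = wuvu$uw
  sorted[6] = wwuvu$u
sorted[2] = uvu$uww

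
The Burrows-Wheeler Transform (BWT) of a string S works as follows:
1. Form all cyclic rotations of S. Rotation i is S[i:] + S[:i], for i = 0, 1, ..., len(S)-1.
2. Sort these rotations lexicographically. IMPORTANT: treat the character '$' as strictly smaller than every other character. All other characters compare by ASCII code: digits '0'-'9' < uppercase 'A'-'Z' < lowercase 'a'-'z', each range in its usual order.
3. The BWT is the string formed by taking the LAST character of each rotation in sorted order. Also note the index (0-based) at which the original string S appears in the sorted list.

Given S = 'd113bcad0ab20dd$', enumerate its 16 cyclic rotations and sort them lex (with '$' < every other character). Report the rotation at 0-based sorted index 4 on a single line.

Answer: 13bcad0ab20dd$d1

Derivation:
All 16 rotations (rotation i = S[i:]+S[:i]):
  rot[0] = d113bcad0ab20dd$
  rot[1] = 113bcad0ab20dd$d
  rot[2] = 13bcad0ab20dd$d1
  rot[3] = 3bcad0ab20dd$d11
  rot[4] = bcad0ab20dd$d113
  rot[5] = cad0ab20dd$d113b
  rot[6] = ad0ab20dd$d113bc
  rot[7] = d0ab20dd$d113bca
  rot[8] = 0ab20dd$d113bcad
  rot[9] = ab20dd$d113bcad0
  rot[10] = b20dd$d113bcad0a
  rot[11] = 20dd$d113bcad0ab
  rot[12] = 0dd$d113bcad0ab2
  rot[13] = dd$d113bcad0ab20
  rot[14] = d$d113bcad0ab20d
  rot[15] = $d113bcad0ab20dd
Sorted (with $ < everything):
  sorted[0] = $d113bcad0ab20dd
  sorted[1] = 0ab20dd$d113bcad
  sorted[2] = 0dd$d113bcad0ab2
  sorted[3] = 113bcad0ab20dd$d
  sorted[4] = 13bcad0ab20dd$d1
  sorted[5] = 20dd$d113bcad0ab
  sorted[6] = 3bcad0ab20dd$d11
  sorted[7] = ab20dd$d113bcad0
  sorted[8] = ad0ab20dd$d113bc
  sorted[9] = b20dd$d113bcad0a
  sorted[10] = bcad0ab20dd$d113
  sorted[11] = cad0ab20dd$d113b
  sorted[12] = d$d113bcad0ab20d
  sorted[13] = d0ab20dd$d113bca
  sorted[14] = d113bcad0ab20dd$
  sorted[15] = dd$d113bcad0ab20
sorted[4] = 13bcad0ab20dd$d1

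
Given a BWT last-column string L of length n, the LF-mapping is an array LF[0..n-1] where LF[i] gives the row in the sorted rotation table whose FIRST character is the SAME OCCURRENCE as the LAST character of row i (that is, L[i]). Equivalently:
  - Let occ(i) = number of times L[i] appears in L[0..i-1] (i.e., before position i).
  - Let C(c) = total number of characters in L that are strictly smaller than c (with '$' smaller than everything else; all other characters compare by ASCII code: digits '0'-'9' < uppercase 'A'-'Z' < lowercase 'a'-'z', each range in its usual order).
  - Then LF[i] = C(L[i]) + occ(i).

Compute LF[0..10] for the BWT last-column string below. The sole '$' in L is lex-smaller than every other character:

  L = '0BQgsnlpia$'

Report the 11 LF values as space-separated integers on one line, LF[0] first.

Answer: 1 2 3 5 10 8 7 9 6 4 0

Derivation:
Char counts: '$':1, '0':1, 'B':1, 'Q':1, 'a':1, 'g':1, 'i':1, 'l':1, 'n':1, 'p':1, 's':1
C (first-col start): C('$')=0, C('0')=1, C('B')=2, C('Q')=3, C('a')=4, C('g')=5, C('i')=6, C('l')=7, C('n')=8, C('p')=9, C('s')=10
L[0]='0': occ=0, LF[0]=C('0')+0=1+0=1
L[1]='B': occ=0, LF[1]=C('B')+0=2+0=2
L[2]='Q': occ=0, LF[2]=C('Q')+0=3+0=3
L[3]='g': occ=0, LF[3]=C('g')+0=5+0=5
L[4]='s': occ=0, LF[4]=C('s')+0=10+0=10
L[5]='n': occ=0, LF[5]=C('n')+0=8+0=8
L[6]='l': occ=0, LF[6]=C('l')+0=7+0=7
L[7]='p': occ=0, LF[7]=C('p')+0=9+0=9
L[8]='i': occ=0, LF[8]=C('i')+0=6+0=6
L[9]='a': occ=0, LF[9]=C('a')+0=4+0=4
L[10]='$': occ=0, LF[10]=C('$')+0=0+0=0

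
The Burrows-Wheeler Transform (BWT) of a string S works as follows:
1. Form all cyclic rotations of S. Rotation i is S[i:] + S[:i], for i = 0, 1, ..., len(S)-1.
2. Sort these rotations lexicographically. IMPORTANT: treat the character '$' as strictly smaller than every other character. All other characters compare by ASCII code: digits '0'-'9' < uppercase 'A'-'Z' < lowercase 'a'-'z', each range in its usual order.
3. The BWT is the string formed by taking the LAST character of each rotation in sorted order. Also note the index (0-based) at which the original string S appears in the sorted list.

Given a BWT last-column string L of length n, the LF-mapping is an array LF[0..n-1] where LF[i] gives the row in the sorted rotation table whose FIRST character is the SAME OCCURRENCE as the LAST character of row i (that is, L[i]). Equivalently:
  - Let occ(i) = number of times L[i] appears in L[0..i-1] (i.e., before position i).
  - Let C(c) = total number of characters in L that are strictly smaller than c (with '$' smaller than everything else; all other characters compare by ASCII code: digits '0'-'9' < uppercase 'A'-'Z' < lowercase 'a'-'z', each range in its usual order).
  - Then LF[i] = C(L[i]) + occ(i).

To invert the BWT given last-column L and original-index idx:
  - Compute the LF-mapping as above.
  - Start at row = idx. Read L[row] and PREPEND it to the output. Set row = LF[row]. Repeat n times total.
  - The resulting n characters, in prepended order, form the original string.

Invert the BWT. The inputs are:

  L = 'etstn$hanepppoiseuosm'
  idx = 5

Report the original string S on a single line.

LF mapping: 2 18 15 19 8 0 5 1 9 3 12 13 14 10 6 16 4 20 11 17 7
Walk LF starting at row 5, prepending L[row]:
  step 1: row=5, L[5]='$', prepend. Next row=LF[5]=0
  step 2: row=0, L[0]='e', prepend. Next row=LF[0]=2
  step 3: row=2, L[2]='s', prepend. Next row=LF[2]=15
  step 4: row=15, L[15]='s', prepend. Next row=LF[15]=16
  step 5: row=16, L[16]='e', prepend. Next row=LF[16]=4
  step 6: row=4, L[4]='n', prepend. Next row=LF[4]=8
  step 7: row=8, L[8]='n', prepend. Next row=LF[8]=9
  step 8: row=9, L[9]='e', prepend. Next row=LF[9]=3
  step 9: row=3, L[3]='t', prepend. Next row=LF[3]=19
  step 10: row=19, L[19]='s', prepend. Next row=LF[19]=17
  step 11: row=17, L[17]='u', prepend. Next row=LF[17]=20
  step 12: row=20, L[20]='m', prepend. Next row=LF[20]=7
  step 13: row=7, L[7]='a', prepend. Next row=LF[7]=1
  step 14: row=1, L[1]='t', prepend. Next row=LF[1]=18
  step 15: row=18, L[18]='o', prepend. Next row=LF[18]=11
  step 16: row=11, L[11]='p', prepend. Next row=LF[11]=13
  step 17: row=13, L[13]='o', prepend. Next row=LF[13]=10
  step 18: row=10, L[10]='p', prepend. Next row=LF[10]=12
  step 19: row=12, L[12]='p', prepend. Next row=LF[12]=14
  step 20: row=14, L[14]='i', prepend. Next row=LF[14]=6
  step 21: row=6, L[6]='h', prepend. Next row=LF[6]=5
Reversed output: hippopotamustennesse$

Answer: hippopotamustennesse$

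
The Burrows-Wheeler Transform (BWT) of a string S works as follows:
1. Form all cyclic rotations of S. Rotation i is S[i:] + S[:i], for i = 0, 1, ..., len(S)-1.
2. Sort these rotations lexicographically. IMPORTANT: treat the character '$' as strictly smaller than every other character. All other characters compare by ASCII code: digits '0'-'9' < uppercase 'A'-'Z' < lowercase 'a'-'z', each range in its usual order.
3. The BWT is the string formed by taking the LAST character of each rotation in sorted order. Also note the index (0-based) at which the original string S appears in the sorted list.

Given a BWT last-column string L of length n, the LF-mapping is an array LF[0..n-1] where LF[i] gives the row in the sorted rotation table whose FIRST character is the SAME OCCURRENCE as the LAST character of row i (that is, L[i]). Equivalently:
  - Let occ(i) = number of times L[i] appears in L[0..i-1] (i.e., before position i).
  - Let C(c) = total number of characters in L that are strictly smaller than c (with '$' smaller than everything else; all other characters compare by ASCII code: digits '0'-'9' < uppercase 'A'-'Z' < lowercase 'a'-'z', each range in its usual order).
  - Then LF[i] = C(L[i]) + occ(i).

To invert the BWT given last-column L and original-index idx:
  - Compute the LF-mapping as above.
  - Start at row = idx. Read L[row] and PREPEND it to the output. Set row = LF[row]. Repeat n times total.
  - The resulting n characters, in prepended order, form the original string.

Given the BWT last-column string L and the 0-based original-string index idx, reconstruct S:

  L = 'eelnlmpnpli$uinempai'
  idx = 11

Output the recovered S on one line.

LF mapping: 2 3 8 13 9 11 16 14 17 10 5 0 19 6 15 4 12 18 1 7
Walk LF starting at row 11, prepending L[row]:
  step 1: row=11, L[11]='$', prepend. Next row=LF[11]=0
  step 2: row=0, L[0]='e', prepend. Next row=LF[0]=2
  step 3: row=2, L[2]='l', prepend. Next row=LF[2]=8
  step 4: row=8, L[8]='p', prepend. Next row=LF[8]=17
  step 5: row=17, L[17]='p', prepend. Next row=LF[17]=18
  step 6: row=18, L[18]='a', prepend. Next row=LF[18]=1
  step 7: row=1, L[1]='e', prepend. Next row=LF[1]=3
  step 8: row=3, L[3]='n', prepend. Next row=LF[3]=13
  step 9: row=13, L[13]='i', prepend. Next row=LF[13]=6
  step 10: row=6, L[6]='p', prepend. Next row=LF[6]=16
  step 11: row=16, L[16]='m', prepend. Next row=LF[16]=12
  step 12: row=12, L[12]='u', prepend. Next row=LF[12]=19
  step 13: row=19, L[19]='i', prepend. Next row=LF[19]=7
  step 14: row=7, L[7]='n', prepend. Next row=LF[7]=14
  step 15: row=14, L[14]='n', prepend. Next row=LF[14]=15
  step 16: row=15, L[15]='e', prepend. Next row=LF[15]=4
  step 17: row=4, L[4]='l', prepend. Next row=LF[4]=9
  step 18: row=9, L[9]='l', prepend. Next row=LF[9]=10
  step 19: row=10, L[10]='i', prepend. Next row=LF[10]=5
  step 20: row=5, L[5]='m', prepend. Next row=LF[5]=11
Reversed output: millenniumpineapple$

Answer: millenniumpineapple$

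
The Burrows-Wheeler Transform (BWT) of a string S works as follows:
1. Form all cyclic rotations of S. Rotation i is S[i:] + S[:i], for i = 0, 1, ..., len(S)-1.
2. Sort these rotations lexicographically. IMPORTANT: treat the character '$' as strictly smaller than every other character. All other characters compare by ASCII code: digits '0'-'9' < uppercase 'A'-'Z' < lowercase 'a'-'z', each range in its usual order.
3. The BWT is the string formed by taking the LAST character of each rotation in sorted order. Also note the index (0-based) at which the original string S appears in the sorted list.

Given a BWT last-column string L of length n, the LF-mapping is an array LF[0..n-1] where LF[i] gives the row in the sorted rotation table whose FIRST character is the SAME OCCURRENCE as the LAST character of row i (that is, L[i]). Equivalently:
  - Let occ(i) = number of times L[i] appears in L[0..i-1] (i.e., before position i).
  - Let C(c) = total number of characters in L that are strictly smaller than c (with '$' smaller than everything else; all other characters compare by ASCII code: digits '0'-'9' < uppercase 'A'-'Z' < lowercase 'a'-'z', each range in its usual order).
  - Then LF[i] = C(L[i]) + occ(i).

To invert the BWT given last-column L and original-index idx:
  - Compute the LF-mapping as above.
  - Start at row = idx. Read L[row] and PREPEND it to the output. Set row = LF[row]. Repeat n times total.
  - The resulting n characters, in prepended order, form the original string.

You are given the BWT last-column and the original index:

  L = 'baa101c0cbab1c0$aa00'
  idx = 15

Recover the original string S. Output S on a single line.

LF mapping: 14 9 10 6 1 7 17 2 18 15 11 16 8 19 3 0 12 13 4 5
Walk LF starting at row 15, prepending L[row]:
  step 1: row=15, L[15]='$', prepend. Next row=LF[15]=0
  step 2: row=0, L[0]='b', prepend. Next row=LF[0]=14
  step 3: row=14, L[14]='0', prepend. Next row=LF[14]=3
  step 4: row=3, L[3]='1', prepend. Next row=LF[3]=6
  step 5: row=6, L[6]='c', prepend. Next row=LF[6]=17
  step 6: row=17, L[17]='a', prepend. Next row=LF[17]=13
  step 7: row=13, L[13]='c', prepend. Next row=LF[13]=19
  step 8: row=19, L[19]='0', prepend. Next row=LF[19]=5
  step 9: row=5, L[5]='1', prepend. Next row=LF[5]=7
  step 10: row=7, L[7]='0', prepend. Next row=LF[7]=2
  step 11: row=2, L[2]='a', prepend. Next row=LF[2]=10
  step 12: row=10, L[10]='a', prepend. Next row=LF[10]=11
  step 13: row=11, L[11]='b', prepend. Next row=LF[11]=16
  step 14: row=16, L[16]='a', prepend. Next row=LF[16]=12
  step 15: row=12, L[12]='1', prepend. Next row=LF[12]=8
  step 16: row=8, L[8]='c', prepend. Next row=LF[8]=18
  step 17: row=18, L[18]='0', prepend. Next row=LF[18]=4
  step 18: row=4, L[4]='0', prepend. Next row=LF[4]=1
  step 19: row=1, L[1]='a', prepend. Next row=LF[1]=9
  step 20: row=9, L[9]='b', prepend. Next row=LF[9]=15
Reversed output: ba00c1abaa010cac10b$

Answer: ba00c1abaa010cac10b$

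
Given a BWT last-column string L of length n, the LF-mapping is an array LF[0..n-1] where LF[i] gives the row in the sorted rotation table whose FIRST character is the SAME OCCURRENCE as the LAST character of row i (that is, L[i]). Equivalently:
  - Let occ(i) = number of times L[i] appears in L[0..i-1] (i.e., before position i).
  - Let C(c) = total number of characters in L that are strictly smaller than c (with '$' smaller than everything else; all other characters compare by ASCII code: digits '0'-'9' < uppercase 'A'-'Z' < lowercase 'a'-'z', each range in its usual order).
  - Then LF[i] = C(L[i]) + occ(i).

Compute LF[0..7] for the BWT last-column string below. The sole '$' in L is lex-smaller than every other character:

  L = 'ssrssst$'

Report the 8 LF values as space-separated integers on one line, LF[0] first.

Char counts: '$':1, 'r':1, 's':5, 't':1
C (first-col start): C('$')=0, C('r')=1, C('s')=2, C('t')=7
L[0]='s': occ=0, LF[0]=C('s')+0=2+0=2
L[1]='s': occ=1, LF[1]=C('s')+1=2+1=3
L[2]='r': occ=0, LF[2]=C('r')+0=1+0=1
L[3]='s': occ=2, LF[3]=C('s')+2=2+2=4
L[4]='s': occ=3, LF[4]=C('s')+3=2+3=5
L[5]='s': occ=4, LF[5]=C('s')+4=2+4=6
L[6]='t': occ=0, LF[6]=C('t')+0=7+0=7
L[7]='$': occ=0, LF[7]=C('$')+0=0+0=0

Answer: 2 3 1 4 5 6 7 0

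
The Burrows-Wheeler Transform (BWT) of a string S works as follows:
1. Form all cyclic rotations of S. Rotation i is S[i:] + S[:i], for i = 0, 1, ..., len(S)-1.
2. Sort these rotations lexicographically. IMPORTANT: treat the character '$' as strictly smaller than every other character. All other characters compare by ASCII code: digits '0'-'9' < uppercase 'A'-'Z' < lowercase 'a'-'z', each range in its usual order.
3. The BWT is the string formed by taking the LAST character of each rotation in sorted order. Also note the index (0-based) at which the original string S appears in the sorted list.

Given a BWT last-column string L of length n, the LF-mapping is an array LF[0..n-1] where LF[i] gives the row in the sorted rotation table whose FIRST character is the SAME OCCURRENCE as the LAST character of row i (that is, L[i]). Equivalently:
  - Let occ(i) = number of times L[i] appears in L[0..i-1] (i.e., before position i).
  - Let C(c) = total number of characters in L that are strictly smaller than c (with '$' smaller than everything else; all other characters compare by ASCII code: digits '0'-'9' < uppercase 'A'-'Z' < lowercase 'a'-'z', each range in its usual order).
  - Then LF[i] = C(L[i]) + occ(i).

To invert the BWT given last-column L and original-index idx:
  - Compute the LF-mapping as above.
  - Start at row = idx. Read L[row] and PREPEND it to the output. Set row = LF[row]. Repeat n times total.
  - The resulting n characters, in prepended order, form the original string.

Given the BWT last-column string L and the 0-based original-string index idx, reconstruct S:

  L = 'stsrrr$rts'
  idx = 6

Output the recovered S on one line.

LF mapping: 5 8 6 1 2 3 0 4 9 7
Walk LF starting at row 6, prepending L[row]:
  step 1: row=6, L[6]='$', prepend. Next row=LF[6]=0
  step 2: row=0, L[0]='s', prepend. Next row=LF[0]=5
  step 3: row=5, L[5]='r', prepend. Next row=LF[5]=3
  step 4: row=3, L[3]='r', prepend. Next row=LF[3]=1
  step 5: row=1, L[1]='t', prepend. Next row=LF[1]=8
  step 6: row=8, L[8]='t', prepend. Next row=LF[8]=9
  step 7: row=9, L[9]='s', prepend. Next row=LF[9]=7
  step 8: row=7, L[7]='r', prepend. Next row=LF[7]=4
  step 9: row=4, L[4]='r', prepend. Next row=LF[4]=2
  step 10: row=2, L[2]='s', prepend. Next row=LF[2]=6
Reversed output: srrsttrrs$

Answer: srrsttrrs$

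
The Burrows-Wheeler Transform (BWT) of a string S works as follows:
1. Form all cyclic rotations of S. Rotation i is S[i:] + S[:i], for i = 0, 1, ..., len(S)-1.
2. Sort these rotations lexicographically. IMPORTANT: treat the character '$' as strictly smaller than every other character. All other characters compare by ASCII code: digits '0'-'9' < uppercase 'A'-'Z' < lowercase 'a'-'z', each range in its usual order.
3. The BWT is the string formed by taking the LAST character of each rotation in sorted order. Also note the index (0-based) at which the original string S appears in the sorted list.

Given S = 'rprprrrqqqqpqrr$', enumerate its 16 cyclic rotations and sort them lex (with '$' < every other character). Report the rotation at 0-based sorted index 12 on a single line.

Answer: rqqqqpqrr$rprprr

Derivation:
All 16 rotations (rotation i = S[i:]+S[:i]):
  rot[0] = rprprrrqqqqpqrr$
  rot[1] = prprrrqqqqpqrr$r
  rot[2] = rprrrqqqqpqrr$rp
  rot[3] = prrrqqqqpqrr$rpr
  rot[4] = rrrqqqqpqrr$rprp
  rot[5] = rrqqqqpqrr$rprpr
  rot[6] = rqqqqpqrr$rprprr
  rot[7] = qqqqpqrr$rprprrr
  rot[8] = qqqpqrr$rprprrrq
  rot[9] = qqpqrr$rprprrrqq
  rot[10] = qpqrr$rprprrrqqq
  rot[11] = pqrr$rprprrrqqqq
  rot[12] = qrr$rprprrrqqqqp
  rot[13] = rr$rprprrrqqqqpq
  rot[14] = r$rprprrrqqqqpqr
  rot[15] = $rprprrrqqqqpqrr
Sorted (with $ < everything):
  sorted[0] = $rprprrrqqqqpqrr
  sorted[1] = pqrr$rprprrrqqqq
  sorted[2] = prprrrqqqqpqrr$r
  sorted[3] = prrrqqqqpqrr$rpr
  sorted[4] = qpqrr$rprprrrqqq
  sorted[5] = qqpqrr$rprprrrqq
  sorted[6] = qqqpqrr$rprprrrq
  sorted[7] = qqqqpqrr$rprprrr
  sorted[8] = qrr$rprprrrqqqqp
  sorted[9] = r$rprprrrqqqqpqr
  sorted[10] = rprprrrqqqqpqrr$
  sorted[11] = rprrrqqqqpqrr$rp
  sorted[12] = rqqqqpqrr$rprprr
  sorted[13] = rr$rprprrrqqqqpq
  sorted[14] = rrqqqqpqrr$rprpr
  sorted[15] = rrrqqqqpqrr$rprp
sorted[12] = rqqqqpqrr$rprprr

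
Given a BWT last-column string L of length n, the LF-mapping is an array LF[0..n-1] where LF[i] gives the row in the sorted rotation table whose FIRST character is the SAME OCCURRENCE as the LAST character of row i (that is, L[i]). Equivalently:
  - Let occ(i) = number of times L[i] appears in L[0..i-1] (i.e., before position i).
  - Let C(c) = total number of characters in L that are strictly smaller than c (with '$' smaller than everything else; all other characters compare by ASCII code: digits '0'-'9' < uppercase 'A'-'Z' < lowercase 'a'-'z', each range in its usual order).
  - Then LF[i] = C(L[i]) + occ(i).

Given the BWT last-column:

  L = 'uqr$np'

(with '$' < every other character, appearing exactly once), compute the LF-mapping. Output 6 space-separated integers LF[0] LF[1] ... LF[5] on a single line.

Char counts: '$':1, 'n':1, 'p':1, 'q':1, 'r':1, 'u':1
C (first-col start): C('$')=0, C('n')=1, C('p')=2, C('q')=3, C('r')=4, C('u')=5
L[0]='u': occ=0, LF[0]=C('u')+0=5+0=5
L[1]='q': occ=0, LF[1]=C('q')+0=3+0=3
L[2]='r': occ=0, LF[2]=C('r')+0=4+0=4
L[3]='$': occ=0, LF[3]=C('$')+0=0+0=0
L[4]='n': occ=0, LF[4]=C('n')+0=1+0=1
L[5]='p': occ=0, LF[5]=C('p')+0=2+0=2

Answer: 5 3 4 0 1 2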